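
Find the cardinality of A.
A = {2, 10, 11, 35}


Set A = {2, 10, 11, 35}
Listing elements: 2, 10, 11, 35
Counting: 4 elements
|A| = 4

4


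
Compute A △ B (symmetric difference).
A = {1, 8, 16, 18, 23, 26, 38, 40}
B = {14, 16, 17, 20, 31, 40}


Set A = {1, 8, 16, 18, 23, 26, 38, 40}
Set B = {14, 16, 17, 20, 31, 40}
A △ B = (A \ B) ∪ (B \ A)
Elements in A but not B: {1, 8, 18, 23, 26, 38}
Elements in B but not A: {14, 17, 20, 31}
A △ B = {1, 8, 14, 17, 18, 20, 23, 26, 31, 38}

{1, 8, 14, 17, 18, 20, 23, 26, 31, 38}


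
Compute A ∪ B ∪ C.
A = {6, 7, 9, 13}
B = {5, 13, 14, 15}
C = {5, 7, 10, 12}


Set A = {6, 7, 9, 13}
Set B = {5, 13, 14, 15}
Set C = {5, 7, 10, 12}
First, A ∪ B = {5, 6, 7, 9, 13, 14, 15}
Then, (A ∪ B) ∪ C = {5, 6, 7, 9, 10, 12, 13, 14, 15}

{5, 6, 7, 9, 10, 12, 13, 14, 15}


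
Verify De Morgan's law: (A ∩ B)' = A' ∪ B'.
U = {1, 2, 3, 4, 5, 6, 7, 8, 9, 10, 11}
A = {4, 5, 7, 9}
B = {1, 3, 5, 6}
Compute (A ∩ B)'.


U = {1, 2, 3, 4, 5, 6, 7, 8, 9, 10, 11}
A = {4, 5, 7, 9}, B = {1, 3, 5, 6}
A ∩ B = {5}
(A ∩ B)' = U \ (A ∩ B) = {1, 2, 3, 4, 6, 7, 8, 9, 10, 11}
Verification via A' ∪ B': A' = {1, 2, 3, 6, 8, 10, 11}, B' = {2, 4, 7, 8, 9, 10, 11}
A' ∪ B' = {1, 2, 3, 4, 6, 7, 8, 9, 10, 11} ✓

{1, 2, 3, 4, 6, 7, 8, 9, 10, 11}


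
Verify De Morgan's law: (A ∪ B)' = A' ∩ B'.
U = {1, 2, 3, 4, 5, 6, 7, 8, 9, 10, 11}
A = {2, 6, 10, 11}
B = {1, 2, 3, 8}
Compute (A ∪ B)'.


U = {1, 2, 3, 4, 5, 6, 7, 8, 9, 10, 11}
A = {2, 6, 10, 11}, B = {1, 2, 3, 8}
A ∪ B = {1, 2, 3, 6, 8, 10, 11}
(A ∪ B)' = U \ (A ∪ B) = {4, 5, 7, 9}
Verification via A' ∩ B': A' = {1, 3, 4, 5, 7, 8, 9}, B' = {4, 5, 6, 7, 9, 10, 11}
A' ∩ B' = {4, 5, 7, 9} ✓

{4, 5, 7, 9}


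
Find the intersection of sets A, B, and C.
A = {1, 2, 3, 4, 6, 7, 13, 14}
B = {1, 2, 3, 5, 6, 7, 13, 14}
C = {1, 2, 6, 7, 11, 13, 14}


Set A = {1, 2, 3, 4, 6, 7, 13, 14}
Set B = {1, 2, 3, 5, 6, 7, 13, 14}
Set C = {1, 2, 6, 7, 11, 13, 14}
First, A ∩ B = {1, 2, 3, 6, 7, 13, 14}
Then, (A ∩ B) ∩ C = {1, 2, 6, 7, 13, 14}

{1, 2, 6, 7, 13, 14}


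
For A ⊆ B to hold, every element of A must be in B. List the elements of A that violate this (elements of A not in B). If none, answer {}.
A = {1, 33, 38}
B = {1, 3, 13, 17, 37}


Set A = {1, 33, 38}
Set B = {1, 3, 13, 17, 37}
Check each element of A against B:
1 ∈ B, 33 ∉ B (include), 38 ∉ B (include)
Elements of A not in B: {33, 38}

{33, 38}


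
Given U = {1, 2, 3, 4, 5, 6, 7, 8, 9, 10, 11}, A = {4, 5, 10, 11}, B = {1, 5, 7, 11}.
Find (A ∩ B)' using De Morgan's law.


U = {1, 2, 3, 4, 5, 6, 7, 8, 9, 10, 11}
A = {4, 5, 10, 11}, B = {1, 5, 7, 11}
A ∩ B = {5, 11}
(A ∩ B)' = U \ (A ∩ B) = {1, 2, 3, 4, 6, 7, 8, 9, 10}
Verification via A' ∪ B': A' = {1, 2, 3, 6, 7, 8, 9}, B' = {2, 3, 4, 6, 8, 9, 10}
A' ∪ B' = {1, 2, 3, 4, 6, 7, 8, 9, 10} ✓

{1, 2, 3, 4, 6, 7, 8, 9, 10}


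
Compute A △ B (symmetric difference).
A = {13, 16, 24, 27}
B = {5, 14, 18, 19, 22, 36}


Set A = {13, 16, 24, 27}
Set B = {5, 14, 18, 19, 22, 36}
A △ B = (A \ B) ∪ (B \ A)
Elements in A but not B: {13, 16, 24, 27}
Elements in B but not A: {5, 14, 18, 19, 22, 36}
A △ B = {5, 13, 14, 16, 18, 19, 22, 24, 27, 36}

{5, 13, 14, 16, 18, 19, 22, 24, 27, 36}


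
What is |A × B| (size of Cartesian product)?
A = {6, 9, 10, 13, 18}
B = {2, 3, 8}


Set A = {6, 9, 10, 13, 18} has 5 elements.
Set B = {2, 3, 8} has 3 elements.
|A × B| = |A| × |B| = 5 × 3 = 15

15


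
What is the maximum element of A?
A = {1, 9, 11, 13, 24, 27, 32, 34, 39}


Set A = {1, 9, 11, 13, 24, 27, 32, 34, 39}
Elements in ascending order: 1, 9, 11, 13, 24, 27, 32, 34, 39
The largest element is 39.

39


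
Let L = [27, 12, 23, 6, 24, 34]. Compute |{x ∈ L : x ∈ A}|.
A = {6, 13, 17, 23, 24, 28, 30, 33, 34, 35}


Set A = {6, 13, 17, 23, 24, 28, 30, 33, 34, 35}
Candidates: [27, 12, 23, 6, 24, 34]
Check each candidate:
27 ∉ A, 12 ∉ A, 23 ∈ A, 6 ∈ A, 24 ∈ A, 34 ∈ A
Count of candidates in A: 4

4


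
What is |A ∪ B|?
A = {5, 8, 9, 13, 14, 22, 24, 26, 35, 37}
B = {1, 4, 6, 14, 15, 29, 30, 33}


Set A = {5, 8, 9, 13, 14, 22, 24, 26, 35, 37}, |A| = 10
Set B = {1, 4, 6, 14, 15, 29, 30, 33}, |B| = 8
A ∩ B = {14}, |A ∩ B| = 1
|A ∪ B| = |A| + |B| - |A ∩ B| = 10 + 8 - 1 = 17

17


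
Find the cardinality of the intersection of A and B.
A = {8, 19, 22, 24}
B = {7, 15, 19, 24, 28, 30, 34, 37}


Set A = {8, 19, 22, 24}
Set B = {7, 15, 19, 24, 28, 30, 34, 37}
A ∩ B = {19, 24}
|A ∩ B| = 2

2


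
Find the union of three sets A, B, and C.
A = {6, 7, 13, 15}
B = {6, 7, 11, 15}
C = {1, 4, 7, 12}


Set A = {6, 7, 13, 15}
Set B = {6, 7, 11, 15}
Set C = {1, 4, 7, 12}
First, A ∪ B = {6, 7, 11, 13, 15}
Then, (A ∪ B) ∪ C = {1, 4, 6, 7, 11, 12, 13, 15}

{1, 4, 6, 7, 11, 12, 13, 15}


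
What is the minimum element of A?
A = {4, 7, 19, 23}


Set A = {4, 7, 19, 23}
Elements in ascending order: 4, 7, 19, 23
The smallest element is 4.

4


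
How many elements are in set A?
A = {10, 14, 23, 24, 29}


Set A = {10, 14, 23, 24, 29}
Listing elements: 10, 14, 23, 24, 29
Counting: 5 elements
|A| = 5

5


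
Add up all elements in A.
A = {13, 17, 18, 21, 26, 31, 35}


Set A = {13, 17, 18, 21, 26, 31, 35}
Sum = 13 + 17 + 18 + 21 + 26 + 31 + 35 = 161

161


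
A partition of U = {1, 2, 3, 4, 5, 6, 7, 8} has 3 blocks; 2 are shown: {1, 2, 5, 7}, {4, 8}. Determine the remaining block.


U = {1, 2, 3, 4, 5, 6, 7, 8}
Shown blocks: {1, 2, 5, 7}, {4, 8}
A partition's blocks are pairwise disjoint and cover U, so the missing block = U \ (union of shown blocks).
Union of shown blocks: {1, 2, 4, 5, 7, 8}
Missing block = U \ (union) = {3, 6}

{3, 6}


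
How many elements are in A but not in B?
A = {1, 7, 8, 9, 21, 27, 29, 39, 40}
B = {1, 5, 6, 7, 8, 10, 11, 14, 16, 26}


Set A = {1, 7, 8, 9, 21, 27, 29, 39, 40}
Set B = {1, 5, 6, 7, 8, 10, 11, 14, 16, 26}
A \ B = {9, 21, 27, 29, 39, 40}
|A \ B| = 6

6


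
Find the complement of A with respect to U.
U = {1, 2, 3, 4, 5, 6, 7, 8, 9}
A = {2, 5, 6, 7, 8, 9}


Universal set U = {1, 2, 3, 4, 5, 6, 7, 8, 9}
Set A = {2, 5, 6, 7, 8, 9}
A' = U \ A = elements in U but not in A
Checking each element of U:
1 (not in A, include), 2 (in A, exclude), 3 (not in A, include), 4 (not in A, include), 5 (in A, exclude), 6 (in A, exclude), 7 (in A, exclude), 8 (in A, exclude), 9 (in A, exclude)
A' = {1, 3, 4}

{1, 3, 4}


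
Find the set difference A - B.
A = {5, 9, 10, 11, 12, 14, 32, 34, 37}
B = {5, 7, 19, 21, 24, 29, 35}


Set A = {5, 9, 10, 11, 12, 14, 32, 34, 37}
Set B = {5, 7, 19, 21, 24, 29, 35}
A \ B includes elements in A that are not in B.
Check each element of A:
5 (in B, remove), 9 (not in B, keep), 10 (not in B, keep), 11 (not in B, keep), 12 (not in B, keep), 14 (not in B, keep), 32 (not in B, keep), 34 (not in B, keep), 37 (not in B, keep)
A \ B = {9, 10, 11, 12, 14, 32, 34, 37}

{9, 10, 11, 12, 14, 32, 34, 37}


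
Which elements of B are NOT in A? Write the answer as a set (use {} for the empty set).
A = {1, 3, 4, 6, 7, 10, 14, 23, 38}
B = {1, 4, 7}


Set A = {1, 3, 4, 6, 7, 10, 14, 23, 38}
Set B = {1, 4, 7}
Check each element of B against A:
1 ∈ A, 4 ∈ A, 7 ∈ A
Elements of B not in A: {}

{}


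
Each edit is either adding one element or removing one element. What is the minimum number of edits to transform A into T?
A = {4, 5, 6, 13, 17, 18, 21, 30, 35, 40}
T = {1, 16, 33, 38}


Set A = {4, 5, 6, 13, 17, 18, 21, 30, 35, 40}
Set T = {1, 16, 33, 38}
Elements to remove from A (in A, not in T): {4, 5, 6, 13, 17, 18, 21, 30, 35, 40} → 10 removals
Elements to add to A (in T, not in A): {1, 16, 33, 38} → 4 additions
Total edits = 10 + 4 = 14

14


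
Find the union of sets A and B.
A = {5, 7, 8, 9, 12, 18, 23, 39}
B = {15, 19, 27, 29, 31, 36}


Set A = {5, 7, 8, 9, 12, 18, 23, 39}
Set B = {15, 19, 27, 29, 31, 36}
A ∪ B includes all elements in either set.
Elements from A: {5, 7, 8, 9, 12, 18, 23, 39}
Elements from B not already included: {15, 19, 27, 29, 31, 36}
A ∪ B = {5, 7, 8, 9, 12, 15, 18, 19, 23, 27, 29, 31, 36, 39}

{5, 7, 8, 9, 12, 15, 18, 19, 23, 27, 29, 31, 36, 39}


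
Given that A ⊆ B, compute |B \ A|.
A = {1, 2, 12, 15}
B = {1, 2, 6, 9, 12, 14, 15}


Set A = {1, 2, 12, 15}, |A| = 4
Set B = {1, 2, 6, 9, 12, 14, 15}, |B| = 7
Since A ⊆ B: B \ A = {6, 9, 14}
|B| - |A| = 7 - 4 = 3

3


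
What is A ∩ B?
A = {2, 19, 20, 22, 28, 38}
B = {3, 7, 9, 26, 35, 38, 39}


Set A = {2, 19, 20, 22, 28, 38}
Set B = {3, 7, 9, 26, 35, 38, 39}
A ∩ B includes only elements in both sets.
Check each element of A against B:
2 ✗, 19 ✗, 20 ✗, 22 ✗, 28 ✗, 38 ✓
A ∩ B = {38}

{38}


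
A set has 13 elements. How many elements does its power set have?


The set has 13 elements.
The power set contains all possible subsets.
|P(A)| = 2^|A| = 2^13 = 8192

8192


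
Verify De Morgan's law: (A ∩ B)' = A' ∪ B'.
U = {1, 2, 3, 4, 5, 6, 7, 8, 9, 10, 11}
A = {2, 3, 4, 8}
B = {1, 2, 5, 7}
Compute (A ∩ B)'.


U = {1, 2, 3, 4, 5, 6, 7, 8, 9, 10, 11}
A = {2, 3, 4, 8}, B = {1, 2, 5, 7}
A ∩ B = {2}
(A ∩ B)' = U \ (A ∩ B) = {1, 3, 4, 5, 6, 7, 8, 9, 10, 11}
Verification via A' ∪ B': A' = {1, 5, 6, 7, 9, 10, 11}, B' = {3, 4, 6, 8, 9, 10, 11}
A' ∪ B' = {1, 3, 4, 5, 6, 7, 8, 9, 10, 11} ✓

{1, 3, 4, 5, 6, 7, 8, 9, 10, 11}


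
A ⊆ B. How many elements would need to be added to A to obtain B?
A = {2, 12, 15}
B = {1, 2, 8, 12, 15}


Set A = {2, 12, 15}, |A| = 3
Set B = {1, 2, 8, 12, 15}, |B| = 5
Since A ⊆ B: B \ A = {1, 8}
|B| - |A| = 5 - 3 = 2

2


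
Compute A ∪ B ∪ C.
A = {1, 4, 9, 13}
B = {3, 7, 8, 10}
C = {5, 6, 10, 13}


Set A = {1, 4, 9, 13}
Set B = {3, 7, 8, 10}
Set C = {5, 6, 10, 13}
First, A ∪ B = {1, 3, 4, 7, 8, 9, 10, 13}
Then, (A ∪ B) ∪ C = {1, 3, 4, 5, 6, 7, 8, 9, 10, 13}

{1, 3, 4, 5, 6, 7, 8, 9, 10, 13}


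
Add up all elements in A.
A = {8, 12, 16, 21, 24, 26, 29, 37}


Set A = {8, 12, 16, 21, 24, 26, 29, 37}
Sum = 8 + 12 + 16 + 21 + 24 + 26 + 29 + 37 = 173

173


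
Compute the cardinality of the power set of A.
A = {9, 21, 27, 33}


Set A = {9, 21, 27, 33}
|A| = 4
The power set P(A) contains all subsets of A.
|P(A)| = 2^|A| = 2^4 = 16

16


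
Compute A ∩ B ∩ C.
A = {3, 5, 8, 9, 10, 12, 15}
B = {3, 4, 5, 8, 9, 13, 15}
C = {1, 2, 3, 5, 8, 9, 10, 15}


Set A = {3, 5, 8, 9, 10, 12, 15}
Set B = {3, 4, 5, 8, 9, 13, 15}
Set C = {1, 2, 3, 5, 8, 9, 10, 15}
First, A ∩ B = {3, 5, 8, 9, 15}
Then, (A ∩ B) ∩ C = {3, 5, 8, 9, 15}

{3, 5, 8, 9, 15}


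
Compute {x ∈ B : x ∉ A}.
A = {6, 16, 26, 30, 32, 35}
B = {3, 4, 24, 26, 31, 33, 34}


Set A = {6, 16, 26, 30, 32, 35}
Set B = {3, 4, 24, 26, 31, 33, 34}
Check each element of B against A:
3 ∉ A (include), 4 ∉ A (include), 24 ∉ A (include), 26 ∈ A, 31 ∉ A (include), 33 ∉ A (include), 34 ∉ A (include)
Elements of B not in A: {3, 4, 24, 31, 33, 34}

{3, 4, 24, 31, 33, 34}


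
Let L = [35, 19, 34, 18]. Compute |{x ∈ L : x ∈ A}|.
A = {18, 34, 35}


Set A = {18, 34, 35}
Candidates: [35, 19, 34, 18]
Check each candidate:
35 ∈ A, 19 ∉ A, 34 ∈ A, 18 ∈ A
Count of candidates in A: 3

3


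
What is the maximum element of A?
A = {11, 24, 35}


Set A = {11, 24, 35}
Elements in ascending order: 11, 24, 35
The largest element is 35.

35


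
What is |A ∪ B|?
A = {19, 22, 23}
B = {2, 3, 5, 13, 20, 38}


Set A = {19, 22, 23}, |A| = 3
Set B = {2, 3, 5, 13, 20, 38}, |B| = 6
A ∩ B = {}, |A ∩ B| = 0
|A ∪ B| = |A| + |B| - |A ∩ B| = 3 + 6 - 0 = 9

9


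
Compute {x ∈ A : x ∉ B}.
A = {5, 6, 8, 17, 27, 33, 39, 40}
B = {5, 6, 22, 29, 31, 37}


Set A = {5, 6, 8, 17, 27, 33, 39, 40}
Set B = {5, 6, 22, 29, 31, 37}
Check each element of A against B:
5 ∈ B, 6 ∈ B, 8 ∉ B (include), 17 ∉ B (include), 27 ∉ B (include), 33 ∉ B (include), 39 ∉ B (include), 40 ∉ B (include)
Elements of A not in B: {8, 17, 27, 33, 39, 40}

{8, 17, 27, 33, 39, 40}


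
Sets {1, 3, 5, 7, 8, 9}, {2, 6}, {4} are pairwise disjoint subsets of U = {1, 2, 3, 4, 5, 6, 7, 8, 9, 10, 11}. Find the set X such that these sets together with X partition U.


U = {1, 2, 3, 4, 5, 6, 7, 8, 9, 10, 11}
Shown blocks: {1, 3, 5, 7, 8, 9}, {2, 6}, {4}
A partition's blocks are pairwise disjoint and cover U, so the missing block = U \ (union of shown blocks).
Union of shown blocks: {1, 2, 3, 4, 5, 6, 7, 8, 9}
Missing block = U \ (union) = {10, 11}

{10, 11}


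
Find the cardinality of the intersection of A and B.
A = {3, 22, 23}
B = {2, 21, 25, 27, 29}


Set A = {3, 22, 23}
Set B = {2, 21, 25, 27, 29}
A ∩ B = {}
|A ∩ B| = 0

0


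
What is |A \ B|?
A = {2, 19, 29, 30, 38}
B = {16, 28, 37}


Set A = {2, 19, 29, 30, 38}
Set B = {16, 28, 37}
A \ B = {2, 19, 29, 30, 38}
|A \ B| = 5

5


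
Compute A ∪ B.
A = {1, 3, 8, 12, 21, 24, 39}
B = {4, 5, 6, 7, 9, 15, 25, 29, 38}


Set A = {1, 3, 8, 12, 21, 24, 39}
Set B = {4, 5, 6, 7, 9, 15, 25, 29, 38}
A ∪ B includes all elements in either set.
Elements from A: {1, 3, 8, 12, 21, 24, 39}
Elements from B not already included: {4, 5, 6, 7, 9, 15, 25, 29, 38}
A ∪ B = {1, 3, 4, 5, 6, 7, 8, 9, 12, 15, 21, 24, 25, 29, 38, 39}

{1, 3, 4, 5, 6, 7, 8, 9, 12, 15, 21, 24, 25, 29, 38, 39}


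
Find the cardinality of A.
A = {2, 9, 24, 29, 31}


Set A = {2, 9, 24, 29, 31}
Listing elements: 2, 9, 24, 29, 31
Counting: 5 elements
|A| = 5

5


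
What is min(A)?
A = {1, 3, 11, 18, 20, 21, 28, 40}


Set A = {1, 3, 11, 18, 20, 21, 28, 40}
Elements in ascending order: 1, 3, 11, 18, 20, 21, 28, 40
The smallest element is 1.

1


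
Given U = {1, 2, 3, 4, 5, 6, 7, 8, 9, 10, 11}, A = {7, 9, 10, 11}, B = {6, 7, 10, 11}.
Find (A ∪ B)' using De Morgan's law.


U = {1, 2, 3, 4, 5, 6, 7, 8, 9, 10, 11}
A = {7, 9, 10, 11}, B = {6, 7, 10, 11}
A ∪ B = {6, 7, 9, 10, 11}
(A ∪ B)' = U \ (A ∪ B) = {1, 2, 3, 4, 5, 8}
Verification via A' ∩ B': A' = {1, 2, 3, 4, 5, 6, 8}, B' = {1, 2, 3, 4, 5, 8, 9}
A' ∩ B' = {1, 2, 3, 4, 5, 8} ✓

{1, 2, 3, 4, 5, 8}


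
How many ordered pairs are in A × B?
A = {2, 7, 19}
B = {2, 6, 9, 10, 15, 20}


Set A = {2, 7, 19} has 3 elements.
Set B = {2, 6, 9, 10, 15, 20} has 6 elements.
|A × B| = |A| × |B| = 3 × 6 = 18

18


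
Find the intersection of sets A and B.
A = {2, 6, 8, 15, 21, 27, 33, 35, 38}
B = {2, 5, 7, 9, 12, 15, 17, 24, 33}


Set A = {2, 6, 8, 15, 21, 27, 33, 35, 38}
Set B = {2, 5, 7, 9, 12, 15, 17, 24, 33}
A ∩ B includes only elements in both sets.
Check each element of A against B:
2 ✓, 6 ✗, 8 ✗, 15 ✓, 21 ✗, 27 ✗, 33 ✓, 35 ✗, 38 ✗
A ∩ B = {2, 15, 33}

{2, 15, 33}


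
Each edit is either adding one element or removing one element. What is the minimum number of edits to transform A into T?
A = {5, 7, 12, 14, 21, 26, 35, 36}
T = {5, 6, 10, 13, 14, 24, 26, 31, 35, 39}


Set A = {5, 7, 12, 14, 21, 26, 35, 36}
Set T = {5, 6, 10, 13, 14, 24, 26, 31, 35, 39}
Elements to remove from A (in A, not in T): {7, 12, 21, 36} → 4 removals
Elements to add to A (in T, not in A): {6, 10, 13, 24, 31, 39} → 6 additions
Total edits = 4 + 6 = 10

10


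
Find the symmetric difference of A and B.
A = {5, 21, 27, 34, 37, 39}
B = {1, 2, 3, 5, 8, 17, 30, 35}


Set A = {5, 21, 27, 34, 37, 39}
Set B = {1, 2, 3, 5, 8, 17, 30, 35}
A △ B = (A \ B) ∪ (B \ A)
Elements in A but not B: {21, 27, 34, 37, 39}
Elements in B but not A: {1, 2, 3, 8, 17, 30, 35}
A △ B = {1, 2, 3, 8, 17, 21, 27, 30, 34, 35, 37, 39}

{1, 2, 3, 8, 17, 21, 27, 30, 34, 35, 37, 39}


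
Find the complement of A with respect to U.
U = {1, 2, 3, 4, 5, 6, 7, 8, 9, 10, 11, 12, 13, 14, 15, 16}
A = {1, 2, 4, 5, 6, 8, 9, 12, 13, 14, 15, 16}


Universal set U = {1, 2, 3, 4, 5, 6, 7, 8, 9, 10, 11, 12, 13, 14, 15, 16}
Set A = {1, 2, 4, 5, 6, 8, 9, 12, 13, 14, 15, 16}
A' = U \ A = elements in U but not in A
Checking each element of U:
1 (in A, exclude), 2 (in A, exclude), 3 (not in A, include), 4 (in A, exclude), 5 (in A, exclude), 6 (in A, exclude), 7 (not in A, include), 8 (in A, exclude), 9 (in A, exclude), 10 (not in A, include), 11 (not in A, include), 12 (in A, exclude), 13 (in A, exclude), 14 (in A, exclude), 15 (in A, exclude), 16 (in A, exclude)
A' = {3, 7, 10, 11}

{3, 7, 10, 11}


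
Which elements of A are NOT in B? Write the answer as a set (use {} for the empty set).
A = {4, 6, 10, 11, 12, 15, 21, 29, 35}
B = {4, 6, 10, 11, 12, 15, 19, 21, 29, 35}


Set A = {4, 6, 10, 11, 12, 15, 21, 29, 35}
Set B = {4, 6, 10, 11, 12, 15, 19, 21, 29, 35}
Check each element of A against B:
4 ∈ B, 6 ∈ B, 10 ∈ B, 11 ∈ B, 12 ∈ B, 15 ∈ B, 21 ∈ B, 29 ∈ B, 35 ∈ B
Elements of A not in B: {}

{}


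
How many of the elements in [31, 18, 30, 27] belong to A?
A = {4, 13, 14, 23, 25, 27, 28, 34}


Set A = {4, 13, 14, 23, 25, 27, 28, 34}
Candidates: [31, 18, 30, 27]
Check each candidate:
31 ∉ A, 18 ∉ A, 30 ∉ A, 27 ∈ A
Count of candidates in A: 1

1


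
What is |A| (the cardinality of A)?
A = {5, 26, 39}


Set A = {5, 26, 39}
Listing elements: 5, 26, 39
Counting: 3 elements
|A| = 3

3


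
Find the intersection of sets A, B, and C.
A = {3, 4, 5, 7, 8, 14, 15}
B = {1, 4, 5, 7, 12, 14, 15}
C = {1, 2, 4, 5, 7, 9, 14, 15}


Set A = {3, 4, 5, 7, 8, 14, 15}
Set B = {1, 4, 5, 7, 12, 14, 15}
Set C = {1, 2, 4, 5, 7, 9, 14, 15}
First, A ∩ B = {4, 5, 7, 14, 15}
Then, (A ∩ B) ∩ C = {4, 5, 7, 14, 15}

{4, 5, 7, 14, 15}


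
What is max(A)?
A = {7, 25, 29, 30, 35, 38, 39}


Set A = {7, 25, 29, 30, 35, 38, 39}
Elements in ascending order: 7, 25, 29, 30, 35, 38, 39
The largest element is 39.

39


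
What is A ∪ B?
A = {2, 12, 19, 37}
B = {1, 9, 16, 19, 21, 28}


Set A = {2, 12, 19, 37}
Set B = {1, 9, 16, 19, 21, 28}
A ∪ B includes all elements in either set.
Elements from A: {2, 12, 19, 37}
Elements from B not already included: {1, 9, 16, 21, 28}
A ∪ B = {1, 2, 9, 12, 16, 19, 21, 28, 37}

{1, 2, 9, 12, 16, 19, 21, 28, 37}


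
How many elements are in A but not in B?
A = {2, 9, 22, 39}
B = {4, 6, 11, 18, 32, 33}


Set A = {2, 9, 22, 39}
Set B = {4, 6, 11, 18, 32, 33}
A \ B = {2, 9, 22, 39}
|A \ B| = 4

4


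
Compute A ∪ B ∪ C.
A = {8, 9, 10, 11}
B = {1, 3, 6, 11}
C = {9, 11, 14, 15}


Set A = {8, 9, 10, 11}
Set B = {1, 3, 6, 11}
Set C = {9, 11, 14, 15}
First, A ∪ B = {1, 3, 6, 8, 9, 10, 11}
Then, (A ∪ B) ∪ C = {1, 3, 6, 8, 9, 10, 11, 14, 15}

{1, 3, 6, 8, 9, 10, 11, 14, 15}


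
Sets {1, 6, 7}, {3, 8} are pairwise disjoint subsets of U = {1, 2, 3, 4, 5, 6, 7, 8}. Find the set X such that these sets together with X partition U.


U = {1, 2, 3, 4, 5, 6, 7, 8}
Shown blocks: {1, 6, 7}, {3, 8}
A partition's blocks are pairwise disjoint and cover U, so the missing block = U \ (union of shown blocks).
Union of shown blocks: {1, 3, 6, 7, 8}
Missing block = U \ (union) = {2, 4, 5}

{2, 4, 5}


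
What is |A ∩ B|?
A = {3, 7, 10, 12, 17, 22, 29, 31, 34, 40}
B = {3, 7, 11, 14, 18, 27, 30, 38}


Set A = {3, 7, 10, 12, 17, 22, 29, 31, 34, 40}
Set B = {3, 7, 11, 14, 18, 27, 30, 38}
A ∩ B = {3, 7}
|A ∩ B| = 2

2


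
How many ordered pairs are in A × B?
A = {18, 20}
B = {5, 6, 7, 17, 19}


Set A = {18, 20} has 2 elements.
Set B = {5, 6, 7, 17, 19} has 5 elements.
|A × B| = |A| × |B| = 2 × 5 = 10

10


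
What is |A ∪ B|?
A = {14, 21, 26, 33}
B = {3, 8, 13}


Set A = {14, 21, 26, 33}, |A| = 4
Set B = {3, 8, 13}, |B| = 3
A ∩ B = {}, |A ∩ B| = 0
|A ∪ B| = |A| + |B| - |A ∩ B| = 4 + 3 - 0 = 7

7


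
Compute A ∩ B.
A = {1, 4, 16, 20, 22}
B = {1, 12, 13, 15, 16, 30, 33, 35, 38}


Set A = {1, 4, 16, 20, 22}
Set B = {1, 12, 13, 15, 16, 30, 33, 35, 38}
A ∩ B includes only elements in both sets.
Check each element of A against B:
1 ✓, 4 ✗, 16 ✓, 20 ✗, 22 ✗
A ∩ B = {1, 16}

{1, 16}


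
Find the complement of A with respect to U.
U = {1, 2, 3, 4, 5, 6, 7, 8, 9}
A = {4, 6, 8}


Universal set U = {1, 2, 3, 4, 5, 6, 7, 8, 9}
Set A = {4, 6, 8}
A' = U \ A = elements in U but not in A
Checking each element of U:
1 (not in A, include), 2 (not in A, include), 3 (not in A, include), 4 (in A, exclude), 5 (not in A, include), 6 (in A, exclude), 7 (not in A, include), 8 (in A, exclude), 9 (not in A, include)
A' = {1, 2, 3, 5, 7, 9}

{1, 2, 3, 5, 7, 9}


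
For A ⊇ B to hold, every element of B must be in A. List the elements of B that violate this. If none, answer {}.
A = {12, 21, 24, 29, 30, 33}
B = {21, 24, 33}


Set A = {12, 21, 24, 29, 30, 33}
Set B = {21, 24, 33}
Check each element of B against A:
21 ∈ A, 24 ∈ A, 33 ∈ A
Elements of B not in A: {}

{}


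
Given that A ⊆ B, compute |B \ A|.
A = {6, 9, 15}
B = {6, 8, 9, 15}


Set A = {6, 9, 15}, |A| = 3
Set B = {6, 8, 9, 15}, |B| = 4
Since A ⊆ B: B \ A = {8}
|B| - |A| = 4 - 3 = 1

1


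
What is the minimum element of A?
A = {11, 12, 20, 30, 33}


Set A = {11, 12, 20, 30, 33}
Elements in ascending order: 11, 12, 20, 30, 33
The smallest element is 11.

11


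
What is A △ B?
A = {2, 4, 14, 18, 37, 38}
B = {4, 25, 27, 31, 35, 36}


Set A = {2, 4, 14, 18, 37, 38}
Set B = {4, 25, 27, 31, 35, 36}
A △ B = (A \ B) ∪ (B \ A)
Elements in A but not B: {2, 14, 18, 37, 38}
Elements in B but not A: {25, 27, 31, 35, 36}
A △ B = {2, 14, 18, 25, 27, 31, 35, 36, 37, 38}

{2, 14, 18, 25, 27, 31, 35, 36, 37, 38}


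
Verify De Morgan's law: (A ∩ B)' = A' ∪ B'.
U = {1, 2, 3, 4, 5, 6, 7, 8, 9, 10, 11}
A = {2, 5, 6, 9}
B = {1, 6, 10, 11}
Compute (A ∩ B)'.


U = {1, 2, 3, 4, 5, 6, 7, 8, 9, 10, 11}
A = {2, 5, 6, 9}, B = {1, 6, 10, 11}
A ∩ B = {6}
(A ∩ B)' = U \ (A ∩ B) = {1, 2, 3, 4, 5, 7, 8, 9, 10, 11}
Verification via A' ∪ B': A' = {1, 3, 4, 7, 8, 10, 11}, B' = {2, 3, 4, 5, 7, 8, 9}
A' ∪ B' = {1, 2, 3, 4, 5, 7, 8, 9, 10, 11} ✓

{1, 2, 3, 4, 5, 7, 8, 9, 10, 11}


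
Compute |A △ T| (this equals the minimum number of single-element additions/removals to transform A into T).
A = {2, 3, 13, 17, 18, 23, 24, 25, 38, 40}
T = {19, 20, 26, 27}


Set A = {2, 3, 13, 17, 18, 23, 24, 25, 38, 40}
Set T = {19, 20, 26, 27}
Elements to remove from A (in A, not in T): {2, 3, 13, 17, 18, 23, 24, 25, 38, 40} → 10 removals
Elements to add to A (in T, not in A): {19, 20, 26, 27} → 4 additions
Total edits = 10 + 4 = 14

14


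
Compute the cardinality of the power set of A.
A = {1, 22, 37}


Set A = {1, 22, 37}
|A| = 3
The power set P(A) contains all subsets of A.
|P(A)| = 2^|A| = 2^3 = 8

8


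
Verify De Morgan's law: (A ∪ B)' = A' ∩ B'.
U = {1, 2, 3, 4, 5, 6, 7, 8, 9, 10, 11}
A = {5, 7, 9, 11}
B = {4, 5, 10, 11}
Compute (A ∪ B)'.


U = {1, 2, 3, 4, 5, 6, 7, 8, 9, 10, 11}
A = {5, 7, 9, 11}, B = {4, 5, 10, 11}
A ∪ B = {4, 5, 7, 9, 10, 11}
(A ∪ B)' = U \ (A ∪ B) = {1, 2, 3, 6, 8}
Verification via A' ∩ B': A' = {1, 2, 3, 4, 6, 8, 10}, B' = {1, 2, 3, 6, 7, 8, 9}
A' ∩ B' = {1, 2, 3, 6, 8} ✓

{1, 2, 3, 6, 8}


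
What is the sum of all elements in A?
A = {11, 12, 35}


Set A = {11, 12, 35}
Sum = 11 + 12 + 35 = 58

58


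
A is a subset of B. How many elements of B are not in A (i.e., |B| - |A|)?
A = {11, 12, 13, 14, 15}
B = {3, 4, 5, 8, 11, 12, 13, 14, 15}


Set A = {11, 12, 13, 14, 15}, |A| = 5
Set B = {3, 4, 5, 8, 11, 12, 13, 14, 15}, |B| = 9
Since A ⊆ B: B \ A = {3, 4, 5, 8}
|B| - |A| = 9 - 5 = 4

4


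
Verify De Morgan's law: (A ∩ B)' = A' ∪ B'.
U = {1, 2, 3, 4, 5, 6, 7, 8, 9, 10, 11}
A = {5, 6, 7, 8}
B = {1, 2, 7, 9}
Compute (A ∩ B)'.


U = {1, 2, 3, 4, 5, 6, 7, 8, 9, 10, 11}
A = {5, 6, 7, 8}, B = {1, 2, 7, 9}
A ∩ B = {7}
(A ∩ B)' = U \ (A ∩ B) = {1, 2, 3, 4, 5, 6, 8, 9, 10, 11}
Verification via A' ∪ B': A' = {1, 2, 3, 4, 9, 10, 11}, B' = {3, 4, 5, 6, 8, 10, 11}
A' ∪ B' = {1, 2, 3, 4, 5, 6, 8, 9, 10, 11} ✓

{1, 2, 3, 4, 5, 6, 8, 9, 10, 11}


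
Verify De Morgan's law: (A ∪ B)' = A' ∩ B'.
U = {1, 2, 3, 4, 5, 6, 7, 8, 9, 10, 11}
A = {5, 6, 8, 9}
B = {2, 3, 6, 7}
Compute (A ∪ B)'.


U = {1, 2, 3, 4, 5, 6, 7, 8, 9, 10, 11}
A = {5, 6, 8, 9}, B = {2, 3, 6, 7}
A ∪ B = {2, 3, 5, 6, 7, 8, 9}
(A ∪ B)' = U \ (A ∪ B) = {1, 4, 10, 11}
Verification via A' ∩ B': A' = {1, 2, 3, 4, 7, 10, 11}, B' = {1, 4, 5, 8, 9, 10, 11}
A' ∩ B' = {1, 4, 10, 11} ✓

{1, 4, 10, 11}


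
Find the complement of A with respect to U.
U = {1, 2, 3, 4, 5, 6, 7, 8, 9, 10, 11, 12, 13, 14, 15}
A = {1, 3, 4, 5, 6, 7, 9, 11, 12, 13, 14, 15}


Universal set U = {1, 2, 3, 4, 5, 6, 7, 8, 9, 10, 11, 12, 13, 14, 15}
Set A = {1, 3, 4, 5, 6, 7, 9, 11, 12, 13, 14, 15}
A' = U \ A = elements in U but not in A
Checking each element of U:
1 (in A, exclude), 2 (not in A, include), 3 (in A, exclude), 4 (in A, exclude), 5 (in A, exclude), 6 (in A, exclude), 7 (in A, exclude), 8 (not in A, include), 9 (in A, exclude), 10 (not in A, include), 11 (in A, exclude), 12 (in A, exclude), 13 (in A, exclude), 14 (in A, exclude), 15 (in A, exclude)
A' = {2, 8, 10}

{2, 8, 10}


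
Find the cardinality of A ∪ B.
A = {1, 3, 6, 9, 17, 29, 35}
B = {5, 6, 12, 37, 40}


Set A = {1, 3, 6, 9, 17, 29, 35}, |A| = 7
Set B = {5, 6, 12, 37, 40}, |B| = 5
A ∩ B = {6}, |A ∩ B| = 1
|A ∪ B| = |A| + |B| - |A ∩ B| = 7 + 5 - 1 = 11

11


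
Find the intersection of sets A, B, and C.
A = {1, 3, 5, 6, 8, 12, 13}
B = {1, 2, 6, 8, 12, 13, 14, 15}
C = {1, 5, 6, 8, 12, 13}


Set A = {1, 3, 5, 6, 8, 12, 13}
Set B = {1, 2, 6, 8, 12, 13, 14, 15}
Set C = {1, 5, 6, 8, 12, 13}
First, A ∩ B = {1, 6, 8, 12, 13}
Then, (A ∩ B) ∩ C = {1, 6, 8, 12, 13}

{1, 6, 8, 12, 13}


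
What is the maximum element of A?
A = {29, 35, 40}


Set A = {29, 35, 40}
Elements in ascending order: 29, 35, 40
The largest element is 40.

40


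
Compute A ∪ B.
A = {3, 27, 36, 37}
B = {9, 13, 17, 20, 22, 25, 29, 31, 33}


Set A = {3, 27, 36, 37}
Set B = {9, 13, 17, 20, 22, 25, 29, 31, 33}
A ∪ B includes all elements in either set.
Elements from A: {3, 27, 36, 37}
Elements from B not already included: {9, 13, 17, 20, 22, 25, 29, 31, 33}
A ∪ B = {3, 9, 13, 17, 20, 22, 25, 27, 29, 31, 33, 36, 37}

{3, 9, 13, 17, 20, 22, 25, 27, 29, 31, 33, 36, 37}


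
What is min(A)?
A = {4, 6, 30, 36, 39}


Set A = {4, 6, 30, 36, 39}
Elements in ascending order: 4, 6, 30, 36, 39
The smallest element is 4.

4


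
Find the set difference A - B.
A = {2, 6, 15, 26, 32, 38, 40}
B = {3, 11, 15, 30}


Set A = {2, 6, 15, 26, 32, 38, 40}
Set B = {3, 11, 15, 30}
A \ B includes elements in A that are not in B.
Check each element of A:
2 (not in B, keep), 6 (not in B, keep), 15 (in B, remove), 26 (not in B, keep), 32 (not in B, keep), 38 (not in B, keep), 40 (not in B, keep)
A \ B = {2, 6, 26, 32, 38, 40}

{2, 6, 26, 32, 38, 40}


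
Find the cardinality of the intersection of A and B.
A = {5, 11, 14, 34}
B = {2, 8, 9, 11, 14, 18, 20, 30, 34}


Set A = {5, 11, 14, 34}
Set B = {2, 8, 9, 11, 14, 18, 20, 30, 34}
A ∩ B = {11, 14, 34}
|A ∩ B| = 3

3


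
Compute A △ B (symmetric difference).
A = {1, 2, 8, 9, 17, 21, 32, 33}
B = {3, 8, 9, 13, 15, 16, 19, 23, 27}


Set A = {1, 2, 8, 9, 17, 21, 32, 33}
Set B = {3, 8, 9, 13, 15, 16, 19, 23, 27}
A △ B = (A \ B) ∪ (B \ A)
Elements in A but not B: {1, 2, 17, 21, 32, 33}
Elements in B but not A: {3, 13, 15, 16, 19, 23, 27}
A △ B = {1, 2, 3, 13, 15, 16, 17, 19, 21, 23, 27, 32, 33}

{1, 2, 3, 13, 15, 16, 17, 19, 21, 23, 27, 32, 33}


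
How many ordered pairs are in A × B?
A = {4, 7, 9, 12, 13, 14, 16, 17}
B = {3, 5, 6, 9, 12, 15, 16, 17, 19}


Set A = {4, 7, 9, 12, 13, 14, 16, 17} has 8 elements.
Set B = {3, 5, 6, 9, 12, 15, 16, 17, 19} has 9 elements.
|A × B| = |A| × |B| = 8 × 9 = 72

72


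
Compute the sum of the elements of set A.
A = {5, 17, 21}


Set A = {5, 17, 21}
Sum = 5 + 17 + 21 = 43

43


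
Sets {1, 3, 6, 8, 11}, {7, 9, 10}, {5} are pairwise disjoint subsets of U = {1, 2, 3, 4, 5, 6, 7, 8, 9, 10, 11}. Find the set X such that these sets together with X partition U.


U = {1, 2, 3, 4, 5, 6, 7, 8, 9, 10, 11}
Shown blocks: {1, 3, 6, 8, 11}, {7, 9, 10}, {5}
A partition's blocks are pairwise disjoint and cover U, so the missing block = U \ (union of shown blocks).
Union of shown blocks: {1, 3, 5, 6, 7, 8, 9, 10, 11}
Missing block = U \ (union) = {2, 4}

{2, 4}


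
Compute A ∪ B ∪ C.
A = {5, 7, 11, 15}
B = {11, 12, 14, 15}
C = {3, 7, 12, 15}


Set A = {5, 7, 11, 15}
Set B = {11, 12, 14, 15}
Set C = {3, 7, 12, 15}
First, A ∪ B = {5, 7, 11, 12, 14, 15}
Then, (A ∪ B) ∪ C = {3, 5, 7, 11, 12, 14, 15}

{3, 5, 7, 11, 12, 14, 15}


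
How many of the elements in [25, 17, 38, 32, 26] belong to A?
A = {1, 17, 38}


Set A = {1, 17, 38}
Candidates: [25, 17, 38, 32, 26]
Check each candidate:
25 ∉ A, 17 ∈ A, 38 ∈ A, 32 ∉ A, 26 ∉ A
Count of candidates in A: 2

2


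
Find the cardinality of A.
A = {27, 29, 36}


Set A = {27, 29, 36}
Listing elements: 27, 29, 36
Counting: 3 elements
|A| = 3

3


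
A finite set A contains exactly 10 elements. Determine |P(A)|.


The set has 10 elements.
The power set contains all possible subsets.
|P(A)| = 2^|A| = 2^10 = 1024

1024


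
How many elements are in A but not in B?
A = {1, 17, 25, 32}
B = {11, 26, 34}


Set A = {1, 17, 25, 32}
Set B = {11, 26, 34}
A \ B = {1, 17, 25, 32}
|A \ B| = 4

4


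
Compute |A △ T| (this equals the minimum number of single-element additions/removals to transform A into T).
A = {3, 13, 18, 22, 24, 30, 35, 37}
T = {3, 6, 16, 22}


Set A = {3, 13, 18, 22, 24, 30, 35, 37}
Set T = {3, 6, 16, 22}
Elements to remove from A (in A, not in T): {13, 18, 24, 30, 35, 37} → 6 removals
Elements to add to A (in T, not in A): {6, 16} → 2 additions
Total edits = 6 + 2 = 8

8


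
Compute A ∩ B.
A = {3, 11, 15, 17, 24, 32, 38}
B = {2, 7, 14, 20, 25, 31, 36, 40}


Set A = {3, 11, 15, 17, 24, 32, 38}
Set B = {2, 7, 14, 20, 25, 31, 36, 40}
A ∩ B includes only elements in both sets.
Check each element of A against B:
3 ✗, 11 ✗, 15 ✗, 17 ✗, 24 ✗, 32 ✗, 38 ✗
A ∩ B = {}

{}


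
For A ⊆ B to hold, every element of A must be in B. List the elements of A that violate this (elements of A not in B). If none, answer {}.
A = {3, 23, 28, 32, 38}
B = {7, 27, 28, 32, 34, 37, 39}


Set A = {3, 23, 28, 32, 38}
Set B = {7, 27, 28, 32, 34, 37, 39}
Check each element of A against B:
3 ∉ B (include), 23 ∉ B (include), 28 ∈ B, 32 ∈ B, 38 ∉ B (include)
Elements of A not in B: {3, 23, 38}

{3, 23, 38}


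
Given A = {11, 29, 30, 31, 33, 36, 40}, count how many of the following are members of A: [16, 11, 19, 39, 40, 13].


Set A = {11, 29, 30, 31, 33, 36, 40}
Candidates: [16, 11, 19, 39, 40, 13]
Check each candidate:
16 ∉ A, 11 ∈ A, 19 ∉ A, 39 ∉ A, 40 ∈ A, 13 ∉ A
Count of candidates in A: 2

2


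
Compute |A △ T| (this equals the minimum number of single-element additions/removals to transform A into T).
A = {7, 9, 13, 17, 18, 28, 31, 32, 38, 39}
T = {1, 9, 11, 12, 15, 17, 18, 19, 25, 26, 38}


Set A = {7, 9, 13, 17, 18, 28, 31, 32, 38, 39}
Set T = {1, 9, 11, 12, 15, 17, 18, 19, 25, 26, 38}
Elements to remove from A (in A, not in T): {7, 13, 28, 31, 32, 39} → 6 removals
Elements to add to A (in T, not in A): {1, 11, 12, 15, 19, 25, 26} → 7 additions
Total edits = 6 + 7 = 13

13


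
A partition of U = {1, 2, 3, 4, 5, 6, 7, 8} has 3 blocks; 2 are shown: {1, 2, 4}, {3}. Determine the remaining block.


U = {1, 2, 3, 4, 5, 6, 7, 8}
Shown blocks: {1, 2, 4}, {3}
A partition's blocks are pairwise disjoint and cover U, so the missing block = U \ (union of shown blocks).
Union of shown blocks: {1, 2, 3, 4}
Missing block = U \ (union) = {5, 6, 7, 8}

{5, 6, 7, 8}


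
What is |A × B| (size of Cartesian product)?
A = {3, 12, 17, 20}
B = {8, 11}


Set A = {3, 12, 17, 20} has 4 elements.
Set B = {8, 11} has 2 elements.
|A × B| = |A| × |B| = 4 × 2 = 8

8


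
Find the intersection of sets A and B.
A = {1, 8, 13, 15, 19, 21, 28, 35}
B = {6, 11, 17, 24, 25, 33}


Set A = {1, 8, 13, 15, 19, 21, 28, 35}
Set B = {6, 11, 17, 24, 25, 33}
A ∩ B includes only elements in both sets.
Check each element of A against B:
1 ✗, 8 ✗, 13 ✗, 15 ✗, 19 ✗, 21 ✗, 28 ✗, 35 ✗
A ∩ B = {}

{}


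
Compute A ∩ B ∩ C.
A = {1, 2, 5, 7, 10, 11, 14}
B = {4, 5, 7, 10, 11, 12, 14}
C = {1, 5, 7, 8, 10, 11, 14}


Set A = {1, 2, 5, 7, 10, 11, 14}
Set B = {4, 5, 7, 10, 11, 12, 14}
Set C = {1, 5, 7, 8, 10, 11, 14}
First, A ∩ B = {5, 7, 10, 11, 14}
Then, (A ∩ B) ∩ C = {5, 7, 10, 11, 14}

{5, 7, 10, 11, 14}


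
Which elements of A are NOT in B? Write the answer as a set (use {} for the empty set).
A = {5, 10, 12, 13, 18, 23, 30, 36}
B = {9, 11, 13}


Set A = {5, 10, 12, 13, 18, 23, 30, 36}
Set B = {9, 11, 13}
Check each element of A against B:
5 ∉ B (include), 10 ∉ B (include), 12 ∉ B (include), 13 ∈ B, 18 ∉ B (include), 23 ∉ B (include), 30 ∉ B (include), 36 ∉ B (include)
Elements of A not in B: {5, 10, 12, 18, 23, 30, 36}

{5, 10, 12, 18, 23, 30, 36}


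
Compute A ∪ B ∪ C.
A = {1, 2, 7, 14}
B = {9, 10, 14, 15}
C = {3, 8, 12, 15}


Set A = {1, 2, 7, 14}
Set B = {9, 10, 14, 15}
Set C = {3, 8, 12, 15}
First, A ∪ B = {1, 2, 7, 9, 10, 14, 15}
Then, (A ∪ B) ∪ C = {1, 2, 3, 7, 8, 9, 10, 12, 14, 15}

{1, 2, 3, 7, 8, 9, 10, 12, 14, 15}


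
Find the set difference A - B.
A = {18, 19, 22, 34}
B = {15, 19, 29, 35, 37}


Set A = {18, 19, 22, 34}
Set B = {15, 19, 29, 35, 37}
A \ B includes elements in A that are not in B.
Check each element of A:
18 (not in B, keep), 19 (in B, remove), 22 (not in B, keep), 34 (not in B, keep)
A \ B = {18, 22, 34}

{18, 22, 34}


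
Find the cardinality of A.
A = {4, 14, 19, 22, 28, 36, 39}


Set A = {4, 14, 19, 22, 28, 36, 39}
Listing elements: 4, 14, 19, 22, 28, 36, 39
Counting: 7 elements
|A| = 7

7


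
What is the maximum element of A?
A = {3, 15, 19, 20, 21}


Set A = {3, 15, 19, 20, 21}
Elements in ascending order: 3, 15, 19, 20, 21
The largest element is 21.

21


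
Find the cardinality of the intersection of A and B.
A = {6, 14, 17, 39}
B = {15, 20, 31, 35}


Set A = {6, 14, 17, 39}
Set B = {15, 20, 31, 35}
A ∩ B = {}
|A ∩ B| = 0

0


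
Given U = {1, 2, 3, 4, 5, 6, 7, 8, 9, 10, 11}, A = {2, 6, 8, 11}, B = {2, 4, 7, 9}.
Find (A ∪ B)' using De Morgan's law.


U = {1, 2, 3, 4, 5, 6, 7, 8, 9, 10, 11}
A = {2, 6, 8, 11}, B = {2, 4, 7, 9}
A ∪ B = {2, 4, 6, 7, 8, 9, 11}
(A ∪ B)' = U \ (A ∪ B) = {1, 3, 5, 10}
Verification via A' ∩ B': A' = {1, 3, 4, 5, 7, 9, 10}, B' = {1, 3, 5, 6, 8, 10, 11}
A' ∩ B' = {1, 3, 5, 10} ✓

{1, 3, 5, 10}


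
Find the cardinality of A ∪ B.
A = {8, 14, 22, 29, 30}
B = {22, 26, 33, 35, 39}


Set A = {8, 14, 22, 29, 30}, |A| = 5
Set B = {22, 26, 33, 35, 39}, |B| = 5
A ∩ B = {22}, |A ∩ B| = 1
|A ∪ B| = |A| + |B| - |A ∩ B| = 5 + 5 - 1 = 9

9


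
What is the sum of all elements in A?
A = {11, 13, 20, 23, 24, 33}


Set A = {11, 13, 20, 23, 24, 33}
Sum = 11 + 13 + 20 + 23 + 24 + 33 = 124

124


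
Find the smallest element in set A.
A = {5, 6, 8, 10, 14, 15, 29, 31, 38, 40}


Set A = {5, 6, 8, 10, 14, 15, 29, 31, 38, 40}
Elements in ascending order: 5, 6, 8, 10, 14, 15, 29, 31, 38, 40
The smallest element is 5.

5


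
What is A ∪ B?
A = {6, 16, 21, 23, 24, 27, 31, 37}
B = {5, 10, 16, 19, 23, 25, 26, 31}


Set A = {6, 16, 21, 23, 24, 27, 31, 37}
Set B = {5, 10, 16, 19, 23, 25, 26, 31}
A ∪ B includes all elements in either set.
Elements from A: {6, 16, 21, 23, 24, 27, 31, 37}
Elements from B not already included: {5, 10, 19, 25, 26}
A ∪ B = {5, 6, 10, 16, 19, 21, 23, 24, 25, 26, 27, 31, 37}

{5, 6, 10, 16, 19, 21, 23, 24, 25, 26, 27, 31, 37}


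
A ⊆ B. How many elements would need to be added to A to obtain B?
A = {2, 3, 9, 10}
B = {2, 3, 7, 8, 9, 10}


Set A = {2, 3, 9, 10}, |A| = 4
Set B = {2, 3, 7, 8, 9, 10}, |B| = 6
Since A ⊆ B: B \ A = {7, 8}
|B| - |A| = 6 - 4 = 2

2


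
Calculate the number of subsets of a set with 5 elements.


The set has 5 elements.
The power set contains all possible subsets.
|P(A)| = 2^|A| = 2^5 = 32

32


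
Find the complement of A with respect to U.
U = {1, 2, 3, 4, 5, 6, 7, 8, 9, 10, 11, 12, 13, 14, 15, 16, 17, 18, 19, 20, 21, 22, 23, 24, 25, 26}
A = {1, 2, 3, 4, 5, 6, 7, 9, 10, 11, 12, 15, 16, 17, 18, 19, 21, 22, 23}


Universal set U = {1, 2, 3, 4, 5, 6, 7, 8, 9, 10, 11, 12, 13, 14, 15, 16, 17, 18, 19, 20, 21, 22, 23, 24, 25, 26}
Set A = {1, 2, 3, 4, 5, 6, 7, 9, 10, 11, 12, 15, 16, 17, 18, 19, 21, 22, 23}
A' = U \ A = elements in U but not in A
Checking each element of U:
1 (in A, exclude), 2 (in A, exclude), 3 (in A, exclude), 4 (in A, exclude), 5 (in A, exclude), 6 (in A, exclude), 7 (in A, exclude), 8 (not in A, include), 9 (in A, exclude), 10 (in A, exclude), 11 (in A, exclude), 12 (in A, exclude), 13 (not in A, include), 14 (not in A, include), 15 (in A, exclude), 16 (in A, exclude), 17 (in A, exclude), 18 (in A, exclude), 19 (in A, exclude), 20 (not in A, include), 21 (in A, exclude), 22 (in A, exclude), 23 (in A, exclude), 24 (not in A, include), 25 (not in A, include), 26 (not in A, include)
A' = {8, 13, 14, 20, 24, 25, 26}

{8, 13, 14, 20, 24, 25, 26}


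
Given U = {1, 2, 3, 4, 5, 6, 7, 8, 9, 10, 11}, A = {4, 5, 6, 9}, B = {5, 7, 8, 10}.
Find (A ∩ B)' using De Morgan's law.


U = {1, 2, 3, 4, 5, 6, 7, 8, 9, 10, 11}
A = {4, 5, 6, 9}, B = {5, 7, 8, 10}
A ∩ B = {5}
(A ∩ B)' = U \ (A ∩ B) = {1, 2, 3, 4, 6, 7, 8, 9, 10, 11}
Verification via A' ∪ B': A' = {1, 2, 3, 7, 8, 10, 11}, B' = {1, 2, 3, 4, 6, 9, 11}
A' ∪ B' = {1, 2, 3, 4, 6, 7, 8, 9, 10, 11} ✓

{1, 2, 3, 4, 6, 7, 8, 9, 10, 11}


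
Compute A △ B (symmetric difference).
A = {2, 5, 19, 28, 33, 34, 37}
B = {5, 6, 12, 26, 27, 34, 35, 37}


Set A = {2, 5, 19, 28, 33, 34, 37}
Set B = {5, 6, 12, 26, 27, 34, 35, 37}
A △ B = (A \ B) ∪ (B \ A)
Elements in A but not B: {2, 19, 28, 33}
Elements in B but not A: {6, 12, 26, 27, 35}
A △ B = {2, 6, 12, 19, 26, 27, 28, 33, 35}

{2, 6, 12, 19, 26, 27, 28, 33, 35}


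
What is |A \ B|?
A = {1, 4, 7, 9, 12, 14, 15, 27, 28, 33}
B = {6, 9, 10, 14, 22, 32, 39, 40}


Set A = {1, 4, 7, 9, 12, 14, 15, 27, 28, 33}
Set B = {6, 9, 10, 14, 22, 32, 39, 40}
A \ B = {1, 4, 7, 12, 15, 27, 28, 33}
|A \ B| = 8

8


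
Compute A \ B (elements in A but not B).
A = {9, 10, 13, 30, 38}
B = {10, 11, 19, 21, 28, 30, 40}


Set A = {9, 10, 13, 30, 38}
Set B = {10, 11, 19, 21, 28, 30, 40}
A \ B includes elements in A that are not in B.
Check each element of A:
9 (not in B, keep), 10 (in B, remove), 13 (not in B, keep), 30 (in B, remove), 38 (not in B, keep)
A \ B = {9, 13, 38}

{9, 13, 38}


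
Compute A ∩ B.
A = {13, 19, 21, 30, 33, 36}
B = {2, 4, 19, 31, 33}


Set A = {13, 19, 21, 30, 33, 36}
Set B = {2, 4, 19, 31, 33}
A ∩ B includes only elements in both sets.
Check each element of A against B:
13 ✗, 19 ✓, 21 ✗, 30 ✗, 33 ✓, 36 ✗
A ∩ B = {19, 33}

{19, 33}


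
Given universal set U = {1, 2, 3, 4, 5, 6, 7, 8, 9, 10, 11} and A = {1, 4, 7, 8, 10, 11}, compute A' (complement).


Universal set U = {1, 2, 3, 4, 5, 6, 7, 8, 9, 10, 11}
Set A = {1, 4, 7, 8, 10, 11}
A' = U \ A = elements in U but not in A
Checking each element of U:
1 (in A, exclude), 2 (not in A, include), 3 (not in A, include), 4 (in A, exclude), 5 (not in A, include), 6 (not in A, include), 7 (in A, exclude), 8 (in A, exclude), 9 (not in A, include), 10 (in A, exclude), 11 (in A, exclude)
A' = {2, 3, 5, 6, 9}

{2, 3, 5, 6, 9}


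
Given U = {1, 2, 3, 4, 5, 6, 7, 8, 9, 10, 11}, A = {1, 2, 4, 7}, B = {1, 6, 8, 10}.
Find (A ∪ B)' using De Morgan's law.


U = {1, 2, 3, 4, 5, 6, 7, 8, 9, 10, 11}
A = {1, 2, 4, 7}, B = {1, 6, 8, 10}
A ∪ B = {1, 2, 4, 6, 7, 8, 10}
(A ∪ B)' = U \ (A ∪ B) = {3, 5, 9, 11}
Verification via A' ∩ B': A' = {3, 5, 6, 8, 9, 10, 11}, B' = {2, 3, 4, 5, 7, 9, 11}
A' ∩ B' = {3, 5, 9, 11} ✓

{3, 5, 9, 11}


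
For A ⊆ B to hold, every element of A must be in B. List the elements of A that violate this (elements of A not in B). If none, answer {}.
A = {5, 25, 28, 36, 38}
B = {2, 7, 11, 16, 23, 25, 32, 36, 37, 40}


Set A = {5, 25, 28, 36, 38}
Set B = {2, 7, 11, 16, 23, 25, 32, 36, 37, 40}
Check each element of A against B:
5 ∉ B (include), 25 ∈ B, 28 ∉ B (include), 36 ∈ B, 38 ∉ B (include)
Elements of A not in B: {5, 28, 38}

{5, 28, 38}
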